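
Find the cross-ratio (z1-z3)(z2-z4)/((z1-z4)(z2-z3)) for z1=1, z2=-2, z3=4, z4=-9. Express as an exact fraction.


Step 1: (z1-z3)(z2-z4) = (-3) * 7 = -21
Step 2: (z1-z4)(z2-z3) = 10 * (-6) = -60
Step 3: Cross-ratio = 21/60 = 7/20

7/20


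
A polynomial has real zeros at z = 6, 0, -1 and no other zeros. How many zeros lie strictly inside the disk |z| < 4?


Step 1: Check each root:
  z = 6: |6| = 6 >= 4
  z = 0: |0| = 0 < 4
  z = -1: |-1| = 1 < 4
Step 2: Count = 2

2


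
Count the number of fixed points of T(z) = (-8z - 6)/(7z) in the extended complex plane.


Step 1: Fixed points satisfy T(z) = z
Step 2: 7z^2 + 8z + 6 = 0
Step 3: Discriminant = 8^2 - 4*7*6 = -104
Step 4: Number of fixed points = 2

2


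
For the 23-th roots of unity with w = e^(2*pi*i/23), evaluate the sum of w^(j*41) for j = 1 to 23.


Step 1: The sum sum_{j=1}^{n} w^(k*j) equals n if n | k, else 0.
Step 2: Here n = 23, k = 41
Step 3: Does n divide k? 23 | 41 -> False
Step 4: Sum = 0

0


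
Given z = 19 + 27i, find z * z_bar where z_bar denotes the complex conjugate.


Step 1: conj(z) = 19 - 27i
Step 2: z * conj(z) = 19^2 + 27^2
Step 3: = 361 + 729 = 1090

1090


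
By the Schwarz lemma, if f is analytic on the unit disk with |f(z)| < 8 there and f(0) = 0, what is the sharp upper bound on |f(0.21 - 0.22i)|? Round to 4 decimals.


Step 1: g = f/8 maps D -> D with g(0) = 0, so by the Schwarz lemma |g(z)| <= |z|, i.e. |f(z)| <= 8|z|; this is sharp (f(z) = 8z).
Step 2: |z0|^2 = 0.21^2 + (-0.22)^2 = 0.0925
Step 3: |z0| = sqrt(0.0925) = 0.304138
Step 4: Best bound = 8 * |z0| = 8 * 0.304138 = 2.4331

2.4331


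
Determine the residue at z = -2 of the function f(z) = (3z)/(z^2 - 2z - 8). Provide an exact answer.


Step 1: Q(z) = z^2 - 2z - 8 = (z + 2)(z - 4)
Step 2: Q'(z) = 2z - 2
Step 3: Q'(-2) = -6, P(-2) = -6
Step 4: Res = P(-2)/Q'(-2) = -6/(-6) = 1

1


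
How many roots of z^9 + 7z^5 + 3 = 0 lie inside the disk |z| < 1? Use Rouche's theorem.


Step 1: On |z| = 1 the three terms have sizes |z^9| = 1^9 = 1, |7z^5| = 7*1^5 = 7, |3| = 3
Step 2: The dominant term is g(z) = 7z^5; let h(z) = z^9 + 3 so f = g + h
Step 3: On |z| = 1: |g| = 7 and |h| <= 1 + 3 = 4
Step 4: Since 7 > 4, |h| < |g| on |z| = 1, so by Rouche f has the same number of zeros as g inside |z| < 1
Step 5: g(z) = 7z^5 has 5 zeros (at the origin, multiplicity 5) inside |z| < 1. Answer = 5

5


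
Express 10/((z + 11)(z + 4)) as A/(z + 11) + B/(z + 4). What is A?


Step 1: Multiply both sides by (z + 11) and set z = -11
Step 2: A = 10 / (-11 + 4)
Step 3: A = 10 / (-7)
Step 4: A = -10/7

-10/7


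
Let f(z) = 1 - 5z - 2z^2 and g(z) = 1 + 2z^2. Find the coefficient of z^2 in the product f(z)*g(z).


Step 1: z^2 term in f*g comes from: (1)*(2z^2) + (-5z)*(0) + (-2z^2)*(1)
Step 2: = 2 + 0 - 2
Step 3: = 0

0


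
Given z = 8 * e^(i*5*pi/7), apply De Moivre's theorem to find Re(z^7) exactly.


Step 1: By De Moivre's theorem, z^7 = 8^7 * e^(i*7*5*pi/7) = 2097152 * (cos(5*pi) + i*sin(5*pi))
Step 2: |z|^7 = 8^7 = 2097152
Step 3: Reduce the angle mod 2*pi: 5*pi - 4*pi = pi
Step 4: cos(pi) = -1
Step 5: Re(z^7) = 2097152 * (-1) = -2097152

-2097152


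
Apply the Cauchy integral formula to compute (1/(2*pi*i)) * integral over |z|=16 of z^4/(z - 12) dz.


Step 1: f(z) = z^4, a = 12 is inside |z| = 16
Step 2: By Cauchy integral formula: (1/(2pi*i)) * integral = f(a)
Step 3: f(12) = 12^4 = 20736

20736


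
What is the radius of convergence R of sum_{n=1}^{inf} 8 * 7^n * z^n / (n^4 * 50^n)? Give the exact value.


Step 1: General term a_n = 8 * 7^n / (n^4 * 50^n)
Step 2: By the root test, |a_n|^(1/n) = 8^(1/n) * 7 / (n^(4/n) * 50) -> 7/50 as n -> infinity (since 8^(1/n) -> 1 and n^(4/n) -> 1)
Step 3: R = 1/lim|a_n|^(1/n) = 50/7

50/7


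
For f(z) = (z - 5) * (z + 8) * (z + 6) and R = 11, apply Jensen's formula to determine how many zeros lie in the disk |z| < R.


Jensen's formula: (1/2pi)*integral log|f(Re^it)|dt = log|f(0)| + sum_{|a_k|<R} log(R/|a_k|)
Step 1: f(0) = (-5) * 8 * 6 = -240
Step 2: log|f(0)| = log|5| + log|-8| + log|-6| = 5.4806
Step 3: Zeros inside |z| < 11: 5, -8, -6
Step 4: Jensen sum = log(11/5) + log(11/8) + log(11/6) = 1.713
Step 5: n(R) = number of terms in the Jensen sum = count of zeros inside |z| < 11 = 3

3


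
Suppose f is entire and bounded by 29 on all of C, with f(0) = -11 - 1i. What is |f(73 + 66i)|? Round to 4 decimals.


Step 1: By Liouville's theorem, a bounded entire function is constant.
Step 2: f(z) = f(0) = -11 - 1i for all z.
Step 3: |f(w)| = |-11 - 1i| = sqrt(121 + 1)
Step 4: = 11.0454

11.0454


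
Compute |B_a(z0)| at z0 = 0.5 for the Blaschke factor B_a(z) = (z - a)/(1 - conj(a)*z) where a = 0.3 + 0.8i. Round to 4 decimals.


Step 1: Numerator z0 - a = 0.5 - (0.3 + 0.8i) = 0.2 - 0.8i
Step 2: Denominator 1 - conj(a)*z0 = 1 - (0.3 - 0.8i)*0.5 = 0.85 + 0.4i
Step 3: |z0 - a|^2 = 0.2^2 + (-0.8)^2 = 0.68; |1 - conj(a)*z0|^2 = 0.85^2 + 0.4^2 = 0.8825
Step 4: |B_a(0.5)| = sqrt(0.68 / 0.8825) = sqrt(0.770538)
Step 5: = 0.8778

0.8778


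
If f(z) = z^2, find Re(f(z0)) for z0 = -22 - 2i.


Step 1: z0 = -22 - 2i
Step 2: z0^2 = (-22)^2 - (-2)^2 + 88i
Step 3: real part = 484 - 4 = 480

480


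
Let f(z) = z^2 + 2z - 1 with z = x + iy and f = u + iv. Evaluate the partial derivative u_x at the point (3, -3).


Step 1: f(z) = (x+iy)^2 + 2(x+iy) - 1
Step 2: u = (x^2 - y^2) + 2x - 1
Step 3: u_x = 2x + 2
Step 4: At (3, -3): u_x = 6 + 2 = 8

8


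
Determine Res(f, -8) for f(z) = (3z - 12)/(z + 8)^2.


Step 1: Pole of order 2 at z = -8
Step 2: Res = lim d/dz [(z + 8)^2 * f(z)] as z -> -8
Step 3: (z + 8)^2 * f(z) = 3z - 12
Step 4: d/dz[3z - 12] = 3

3


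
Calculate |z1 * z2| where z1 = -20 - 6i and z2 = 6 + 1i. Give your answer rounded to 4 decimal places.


Step 1: |z1| = sqrt((-20)^2 + (-6)^2) = sqrt(436)
Step 2: |z2| = sqrt(6^2 + 1^2) = sqrt(37)
Step 3: |z1*z2| = |z1|*|z2| = sqrt(436) * sqrt(37) = sqrt(436 * 37) = sqrt(16132)
Step 4: = 127.0118

127.0118


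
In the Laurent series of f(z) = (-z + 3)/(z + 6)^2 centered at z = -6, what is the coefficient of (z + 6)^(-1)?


Step 1: Write the numerator in powers of (z + 6): -z + 3 = -(z + 6) + (-1*(-6) + 3) = -(z + 6) + 9
Step 2: Divide by (z + 6)^2: f(z) = 9(z + 6)^(-2) - (z + 6)^(-1)
Step 3: This finite sum is the Laurent series of f about z = -6.
Step 4: Coefficient of (z + 6)^(-1) = coefficient of (z + 6) in the re-centred numerator = -1

-1


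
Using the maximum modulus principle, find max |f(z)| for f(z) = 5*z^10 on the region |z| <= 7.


Step 1: On |z| = 7, |f(z)| = 5 * |z|^10 = 5 * 7^10
Step 2: By maximum modulus principle, maximum is on boundary.
Step 3: Maximum = 5 * 282475249 = 1412376245

1412376245


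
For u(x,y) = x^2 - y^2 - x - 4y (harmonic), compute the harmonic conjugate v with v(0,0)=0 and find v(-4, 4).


Step 1: v_x = -u_y = 2y + 4
Step 2: v_y = u_x = 2x - 1
Step 3: v = 2xy + 4x - y + C
Step 4: v(0,0) = 0 => C = 0
Step 5: v(-4, 4) = -52

-52


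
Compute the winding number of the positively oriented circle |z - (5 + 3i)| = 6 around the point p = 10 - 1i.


Step 1: Center c = (5, 3), radius = 6
Step 2: |p - c|^2 = 5^2 + (-4)^2 = 41
Step 3: r^2 = 36
Step 4: |p-c| > r so winding number = 0

0


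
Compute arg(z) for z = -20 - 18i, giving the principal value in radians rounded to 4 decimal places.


Step 1: z = -20 - 18i
Step 2: arg(z) = atan2(-18, -20)
Step 3: arg(z) = -2.4088

-2.4088


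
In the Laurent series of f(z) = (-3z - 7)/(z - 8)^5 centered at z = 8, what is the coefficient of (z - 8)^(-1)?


Step 1: Write the numerator in powers of (z - 8): -3z - 7 = -3(z - 8) + (-3*8 - 7) = -3(z - 8) - 31
Step 2: Divide by (z - 8)^5: f(z) = -31(z - 8)^(-5) - 3(z - 8)^(-4)
Step 3: This finite sum is the Laurent series of f about z = 8.
Step 4: Only the powers -5 and -4 appear, so the coefficient of (z - 8)^(-1) = 0

0


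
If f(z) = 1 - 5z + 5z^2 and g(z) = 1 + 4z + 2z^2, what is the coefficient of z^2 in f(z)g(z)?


Step 1: z^2 term in f*g comes from: (1)*(2z^2) + (-5z)*(4z) + (5z^2)*(1)
Step 2: = 2 - 20 + 5
Step 3: = -13

-13


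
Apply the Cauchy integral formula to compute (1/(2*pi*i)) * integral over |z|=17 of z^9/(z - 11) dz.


Step 1: f(z) = z^9, a = 11 is inside |z| = 17
Step 2: By Cauchy integral formula: (1/(2pi*i)) * integral = f(a)
Step 3: f(11) = 11^9 = 2357947691

2357947691


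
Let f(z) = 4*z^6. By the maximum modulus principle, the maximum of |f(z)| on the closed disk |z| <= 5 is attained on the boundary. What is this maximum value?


Step 1: On |z| = 5, |f(z)| = 4 * |z|^6 = 4 * 5^6
Step 2: By maximum modulus principle, maximum is on boundary.
Step 3: Maximum = 4 * 15625 = 62500

62500


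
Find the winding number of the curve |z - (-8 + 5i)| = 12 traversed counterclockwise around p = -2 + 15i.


Step 1: Center c = (-8, 5), radius = 12
Step 2: |p - c|^2 = 6^2 + 10^2 = 136
Step 3: r^2 = 144
Step 4: |p-c| < r so winding number = 1

1


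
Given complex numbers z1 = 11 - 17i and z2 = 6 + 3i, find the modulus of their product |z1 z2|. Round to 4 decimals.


Step 1: |z1| = sqrt(11^2 + (-17)^2) = sqrt(410)
Step 2: |z2| = sqrt(6^2 + 3^2) = sqrt(45)
Step 3: |z1*z2| = |z1|*|z2| = sqrt(410) * sqrt(45) = sqrt(410 * 45) = sqrt(18450)
Step 4: = 135.8308

135.8308


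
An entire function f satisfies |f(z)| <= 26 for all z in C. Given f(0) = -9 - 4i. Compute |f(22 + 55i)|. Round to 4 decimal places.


Step 1: By Liouville's theorem, a bounded entire function is constant.
Step 2: f(z) = f(0) = -9 - 4i for all z.
Step 3: |f(w)| = |-9 - 4i| = sqrt(81 + 16)
Step 4: = 9.8489

9.8489


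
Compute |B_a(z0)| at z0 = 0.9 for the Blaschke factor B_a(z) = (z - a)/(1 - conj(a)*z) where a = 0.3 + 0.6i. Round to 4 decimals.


Step 1: Numerator z0 - a = 0.9 - (0.3 + 0.6i) = 0.6 - 0.6i
Step 2: Denominator 1 - conj(a)*z0 = 1 - (0.3 - 0.6i)*0.9 = 0.73 + 0.54i
Step 3: |z0 - a|^2 = 0.6^2 + (-0.6)^2 = 0.72; |1 - conj(a)*z0|^2 = 0.73^2 + 0.54^2 = 0.8245
Step 4: |B_a(0.9)| = sqrt(0.72 / 0.8245) = sqrt(0.873257)
Step 5: = 0.9345

0.9345


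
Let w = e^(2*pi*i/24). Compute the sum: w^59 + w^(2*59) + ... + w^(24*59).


Step 1: The sum sum_{j=1}^{n} w^(k*j) equals n if n | k, else 0.
Step 2: Here n = 24, k = 59
Step 3: Does n divide k? 24 | 59 -> False
Step 4: Sum = 0

0


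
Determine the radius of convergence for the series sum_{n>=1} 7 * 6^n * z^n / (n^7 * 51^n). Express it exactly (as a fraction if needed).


Step 1: General term a_n = 7 * 6^n / (n^7 * 51^n)
Step 2: By the root test, |a_n|^(1/n) = 7^(1/n) * 6 / (n^(7/n) * 51) -> 6/51 as n -> infinity (since 7^(1/n) -> 1 and n^(7/n) -> 1)
Step 3: R = 1/lim|a_n|^(1/n) = 51/6 = 17/2

17/2


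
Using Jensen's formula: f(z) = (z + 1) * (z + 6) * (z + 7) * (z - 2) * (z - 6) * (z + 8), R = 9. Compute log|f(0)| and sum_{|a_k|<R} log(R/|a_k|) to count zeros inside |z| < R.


Jensen's formula: (1/2pi)*integral log|f(Re^it)|dt = log|f(0)| + sum_{|a_k|<R} log(R/|a_k|)
Step 1: f(0) = 1 * 6 * 7 * (-2) * (-6) * 8 = 4032
Step 2: log|f(0)| = log|-1| + log|-6| + log|-7| + log|2| + log|6| + log|-8| = 8.302
Step 3: Zeros inside |z| < 9: -1, -6, -7, 2, 6, -8
Step 4: Jensen sum = log(9/1) + log(9/6) + log(9/7) + log(9/2) + log(9/6) + log(9/8) = 4.8813
Step 5: n(R) = number of terms in the Jensen sum = count of zeros inside |z| < 9 = 6

6


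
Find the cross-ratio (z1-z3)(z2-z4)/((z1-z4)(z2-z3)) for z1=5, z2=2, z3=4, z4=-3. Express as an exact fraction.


Step 1: (z1-z3)(z2-z4) = 1 * 5 = 5
Step 2: (z1-z4)(z2-z3) = 8 * (-2) = -16
Step 3: Cross-ratio = -5/16 = -5/16

-5/16


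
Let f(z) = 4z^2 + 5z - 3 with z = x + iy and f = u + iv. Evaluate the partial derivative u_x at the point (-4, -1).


Step 1: f(z) = 4(x+iy)^2 + 5(x+iy) - 3
Step 2: u = 4(x^2 - y^2) + 5x - 3
Step 3: u_x = 8x + 5
Step 4: At (-4, -1): u_x = -32 + 5 = -27

-27


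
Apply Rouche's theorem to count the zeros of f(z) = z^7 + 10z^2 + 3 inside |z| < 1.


Step 1: On |z| = 1 the three terms have sizes |z^7| = 1^7 = 1, |10z^2| = 10*1^2 = 10, |3| = 3
Step 2: The dominant term is g(z) = 10z^2; let h(z) = z^7 + 3 so f = g + h
Step 3: On |z| = 1: |g| = 10 and |h| <= 1 + 3 = 4
Step 4: Since 10 > 4, |h| < |g| on |z| = 1, so by Rouche f has the same number of zeros as g inside |z| < 1
Step 5: g(z) = 10z^2 has 2 zeros (at the origin, multiplicity 2) inside |z| < 1. Answer = 2

2


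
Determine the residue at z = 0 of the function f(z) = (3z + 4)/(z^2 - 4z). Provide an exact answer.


Step 1: Q(z) = z^2 - 4z = (z)(z - 4)
Step 2: Q'(z) = 2z - 4
Step 3: Q'(0) = -4, P(0) = 4
Step 4: Res = P(0)/Q'(0) = 4/(-4) = -1

-1


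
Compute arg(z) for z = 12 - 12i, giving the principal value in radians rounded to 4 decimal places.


Step 1: z = 12 - 12i
Step 2: arg(z) = atan2(-12, 12)
Step 3: arg(z) = -0.7854

-0.7854


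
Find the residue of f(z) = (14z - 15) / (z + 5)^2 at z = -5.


Step 1: Pole of order 2 at z = -5
Step 2: Res = lim d/dz [(z + 5)^2 * f(z)] as z -> -5
Step 3: (z + 5)^2 * f(z) = 14z - 15
Step 4: d/dz[14z - 15] = 14

14


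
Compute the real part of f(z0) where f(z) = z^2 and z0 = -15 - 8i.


Step 1: z0 = -15 - 8i
Step 2: z0^2 = (-15)^2 - (-8)^2 + 240i
Step 3: real part = 225 - 64 = 161

161


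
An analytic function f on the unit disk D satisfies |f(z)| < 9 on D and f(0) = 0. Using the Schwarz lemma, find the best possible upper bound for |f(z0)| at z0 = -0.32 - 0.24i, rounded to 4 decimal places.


Step 1: g = f/9 maps D -> D with g(0) = 0, so by the Schwarz lemma |g(z)| <= |z|, i.e. |f(z)| <= 9|z|; this is sharp (f(z) = 9z).
Step 2: |z0|^2 = (-0.32)^2 + (-0.24)^2 = 0.16
Step 3: |z0| = sqrt(0.16) = 0.4
Step 4: Best bound = 9 * |z0| = 9 * 0.4 = 3.6

3.6


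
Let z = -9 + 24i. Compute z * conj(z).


Step 1: conj(z) = -9 - 24i
Step 2: z * conj(z) = (-9)^2 + 24^2
Step 3: = 81 + 576 = 657

657


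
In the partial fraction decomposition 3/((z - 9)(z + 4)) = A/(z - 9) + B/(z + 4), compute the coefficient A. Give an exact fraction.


Step 1: Multiply both sides by (z - 9) and set z = 9
Step 2: A = 3 / (9 + 4)
Step 3: A = 3 / 13
Step 4: A = 3/13

3/13


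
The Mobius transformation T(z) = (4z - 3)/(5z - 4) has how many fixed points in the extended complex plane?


Step 1: Fixed points satisfy T(z) = z
Step 2: 5z^2 - 8z + 3 = 0
Step 3: Discriminant = (-8)^2 - 4*5*3 = 4
Step 4: Number of fixed points = 2

2


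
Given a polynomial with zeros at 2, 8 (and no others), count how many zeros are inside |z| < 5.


Step 1: Check each root:
  z = 2: |2| = 2 < 5
  z = 8: |8| = 8 >= 5
Step 2: Count = 1

1


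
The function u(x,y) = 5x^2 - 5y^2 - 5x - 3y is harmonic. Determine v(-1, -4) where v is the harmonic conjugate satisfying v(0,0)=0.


Step 1: v_x = -u_y = 10y + 3
Step 2: v_y = u_x = 10x - 5
Step 3: v = 10xy + 3x - 5y + C
Step 4: v(0,0) = 0 => C = 0
Step 5: v(-1, -4) = 57

57


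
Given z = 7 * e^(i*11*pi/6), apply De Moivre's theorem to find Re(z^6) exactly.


Step 1: By De Moivre's theorem, z^6 = 7^6 * e^(i*6*11*pi/6) = 117649 * (cos(11*pi) + i*sin(11*pi))
Step 2: |z|^6 = 7^6 = 117649
Step 3: Reduce the angle mod 2*pi: 11*pi - 10*pi = pi
Step 4: cos(pi) = -1
Step 5: Re(z^6) = 117649 * (-1) = -117649

-117649


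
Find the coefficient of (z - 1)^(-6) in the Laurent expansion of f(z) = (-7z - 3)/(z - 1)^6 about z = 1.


Step 1: Write the numerator in powers of (z - 1): -7z - 3 = -7(z - 1) + (-7*1 - 3) = -7(z - 1) - 10
Step 2: Divide by (z - 1)^6: f(z) = -10(z - 1)^(-6) - 7(z - 1)^(-5)
Step 3: This finite sum is the Laurent series of f about z = 1.
Step 4: Coefficient of (z - 1)^(-6) = -7*1 - 3 = -10

-10


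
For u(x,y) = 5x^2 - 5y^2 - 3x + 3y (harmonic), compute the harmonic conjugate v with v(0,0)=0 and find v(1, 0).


Step 1: v_x = -u_y = 10y - 3
Step 2: v_y = u_x = 10x - 3
Step 3: v = 10xy - 3x - 3y + C
Step 4: v(0,0) = 0 => C = 0
Step 5: v(1, 0) = -3

-3


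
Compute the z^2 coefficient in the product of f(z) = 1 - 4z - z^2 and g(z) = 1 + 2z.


Step 1: z^2 term in f*g comes from: (1)*(0) + (-4z)*(2z) + (-z^2)*(1)
Step 2: = 0 - 8 - 1
Step 3: = -9

-9


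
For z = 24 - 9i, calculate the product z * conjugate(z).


Step 1: conj(z) = 24 + 9i
Step 2: z * conj(z) = 24^2 + (-9)^2
Step 3: = 576 + 81 = 657

657


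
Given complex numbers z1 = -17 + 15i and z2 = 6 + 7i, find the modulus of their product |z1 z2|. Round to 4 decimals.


Step 1: |z1| = sqrt((-17)^2 + 15^2) = sqrt(514)
Step 2: |z2| = sqrt(6^2 + 7^2) = sqrt(85)
Step 3: |z1*z2| = |z1|*|z2| = sqrt(514) * sqrt(85) = sqrt(514 * 85) = sqrt(43690)
Step 4: = 209.0215

209.0215


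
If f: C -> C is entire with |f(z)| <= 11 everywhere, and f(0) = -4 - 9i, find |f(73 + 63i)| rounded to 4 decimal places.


Step 1: By Liouville's theorem, a bounded entire function is constant.
Step 2: f(z) = f(0) = -4 - 9i for all z.
Step 3: |f(w)| = |-4 - 9i| = sqrt(16 + 81)
Step 4: = 9.8489

9.8489


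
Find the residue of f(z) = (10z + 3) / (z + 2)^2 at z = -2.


Step 1: Pole of order 2 at z = -2
Step 2: Res = lim d/dz [(z + 2)^2 * f(z)] as z -> -2
Step 3: (z + 2)^2 * f(z) = 10z + 3
Step 4: d/dz[10z + 3] = 10

10


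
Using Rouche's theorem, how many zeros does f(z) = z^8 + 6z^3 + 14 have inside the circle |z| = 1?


Step 1: On |z| = 1 the three terms have sizes |z^8| = 1^8 = 1, |6z^3| = 6*1^3 = 6, |14| = 14
Step 2: The dominant term is g(z) = 14; let h(z) = z^8 + 6z^3 so f = g + h
Step 3: On |z| = 1: |g| = 14 and |h| <= 1 + 6 = 7
Step 4: Since 14 > 7, |h| < |g| on |z| = 1, so by Rouche f has the same number of zeros as g inside |z| < 1
Step 5: g(z) = 14 is a nonzero constant with no zeros inside |z| < 1. Answer = 0

0


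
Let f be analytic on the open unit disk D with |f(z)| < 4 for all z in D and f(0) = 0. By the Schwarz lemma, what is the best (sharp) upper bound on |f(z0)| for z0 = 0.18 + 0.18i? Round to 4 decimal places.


Step 1: g = f/4 maps D -> D with g(0) = 0, so by the Schwarz lemma |g(z)| <= |z|, i.e. |f(z)| <= 4|z|; this is sharp (f(z) = 4z).
Step 2: |z0|^2 = 0.18^2 + 0.18^2 = 0.0648
Step 3: |z0| = sqrt(0.0648) = 0.254558
Step 4: Best bound = 4 * |z0| = 4 * 0.254558 = 1.0182

1.0182


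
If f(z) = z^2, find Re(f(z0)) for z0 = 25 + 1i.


Step 1: z0 = 25 + 1i
Step 2: z0^2 = 25^2 - 1^2 + 50i
Step 3: real part = 625 - 1 = 624

624


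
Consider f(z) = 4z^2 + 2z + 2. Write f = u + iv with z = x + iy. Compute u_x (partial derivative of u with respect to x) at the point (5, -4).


Step 1: f(z) = 4(x+iy)^2 + 2(x+iy) + 2
Step 2: u = 4(x^2 - y^2) + 2x + 2
Step 3: u_x = 8x + 2
Step 4: At (5, -4): u_x = 40 + 2 = 42

42


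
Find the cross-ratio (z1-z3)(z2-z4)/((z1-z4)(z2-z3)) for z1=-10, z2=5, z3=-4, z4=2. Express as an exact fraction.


Step 1: (z1-z3)(z2-z4) = (-6) * 3 = -18
Step 2: (z1-z4)(z2-z3) = (-12) * 9 = -108
Step 3: Cross-ratio = 18/108 = 1/6

1/6


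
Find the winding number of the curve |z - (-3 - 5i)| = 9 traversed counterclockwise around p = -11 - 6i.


Step 1: Center c = (-3, -5), radius = 9
Step 2: |p - c|^2 = (-8)^2 + (-1)^2 = 65
Step 3: r^2 = 81
Step 4: |p-c| < r so winding number = 1

1


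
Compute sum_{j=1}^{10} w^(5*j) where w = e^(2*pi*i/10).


Step 1: The sum sum_{j=1}^{n} w^(k*j) equals n if n | k, else 0.
Step 2: Here n = 10, k = 5
Step 3: Does n divide k? 10 | 5 -> False
Step 4: Sum = 0

0


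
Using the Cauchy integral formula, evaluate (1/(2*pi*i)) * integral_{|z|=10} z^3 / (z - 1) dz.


Step 1: f(z) = z^3, a = 1 is inside |z| = 10
Step 2: By Cauchy integral formula: (1/(2pi*i)) * integral = f(a)
Step 3: f(1) = 1^3 = 1

1


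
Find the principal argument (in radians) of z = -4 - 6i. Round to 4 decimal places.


Step 1: z = -4 - 6i
Step 2: arg(z) = atan2(-6, -4)
Step 3: arg(z) = -2.1588

-2.1588


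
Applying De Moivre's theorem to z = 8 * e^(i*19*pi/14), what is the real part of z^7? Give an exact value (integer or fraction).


Step 1: By De Moivre's theorem, z^7 = 8^7 * e^(i*7*19*pi/14) = 2097152 * (cos(19*pi/2) + i*sin(19*pi/2))
Step 2: |z|^7 = 8^7 = 2097152
Step 3: Reduce the angle mod 2*pi: 19*pi/2 - 8*pi = 3*pi/2
Step 4: cos(3*pi/2) = 0
Step 5: Re(z^7) = 2097152 * 0 = 0

0


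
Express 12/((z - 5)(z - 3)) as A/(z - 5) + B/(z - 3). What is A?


Step 1: Multiply both sides by (z - 5) and set z = 5
Step 2: A = 12 / (5 - 3)
Step 3: A = 12 / 2
Step 4: A = 6

6


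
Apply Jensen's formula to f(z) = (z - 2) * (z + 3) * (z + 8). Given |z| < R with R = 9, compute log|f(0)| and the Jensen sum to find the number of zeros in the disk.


Jensen's formula: (1/2pi)*integral log|f(Re^it)|dt = log|f(0)| + sum_{|a_k|<R} log(R/|a_k|)
Step 1: f(0) = (-2) * 3 * 8 = -48
Step 2: log|f(0)| = log|2| + log|-3| + log|-8| = 3.8712
Step 3: Zeros inside |z| < 9: 2, -3, -8
Step 4: Jensen sum = log(9/2) + log(9/3) + log(9/8) = 2.7205
Step 5: n(R) = number of terms in the Jensen sum = count of zeros inside |z| < 9 = 3

3


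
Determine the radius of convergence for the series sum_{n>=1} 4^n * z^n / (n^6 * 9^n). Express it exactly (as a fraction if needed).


Step 1: General term a_n = 4^n / (n^6 * 9^n)
Step 2: By the root test, |a_n|^(1/n) = 4 / (n^(6/n) * 9) -> 4/9 as n -> infinity (since n^(6/n) -> 1)
Step 3: R = 1/lim|a_n|^(1/n) = 9/4

9/4


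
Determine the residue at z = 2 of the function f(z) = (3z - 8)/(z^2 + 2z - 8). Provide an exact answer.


Step 1: Q(z) = z^2 + 2z - 8 = (z - 2)(z + 4)
Step 2: Q'(z) = 2z + 2
Step 3: Q'(2) = 6, P(2) = -2
Step 4: Res = P(2)/Q'(2) = -2/6 = -1/3

-1/3


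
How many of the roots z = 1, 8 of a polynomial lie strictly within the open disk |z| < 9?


Step 1: Check each root:
  z = 1: |1| = 1 < 9
  z = 8: |8| = 8 < 9
Step 2: Count = 2

2


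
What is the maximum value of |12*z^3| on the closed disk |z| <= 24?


Step 1: On |z| = 24, |f(z)| = 12 * |z|^3 = 12 * 24^3
Step 2: By maximum modulus principle, maximum is on boundary.
Step 3: Maximum = 12 * 13824 = 165888

165888


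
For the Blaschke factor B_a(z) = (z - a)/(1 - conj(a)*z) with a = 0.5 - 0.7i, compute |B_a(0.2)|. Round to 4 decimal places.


Step 1: Numerator z0 - a = 0.2 - (0.5 - 0.7i) = -0.3 + 0.7i
Step 2: Denominator 1 - conj(a)*z0 = 1 - (0.5 + 0.7i)*0.2 = 0.9 - 0.14i
Step 3: |z0 - a|^2 = (-0.3)^2 + 0.7^2 = 0.58; |1 - conj(a)*z0|^2 = 0.9^2 + (-0.14)^2 = 0.8296
Step 4: |B_a(0.2)| = sqrt(0.58 / 0.8296) = sqrt(0.699132)
Step 5: = 0.8361

0.8361


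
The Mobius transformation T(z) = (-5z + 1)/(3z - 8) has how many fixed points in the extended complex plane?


Step 1: Fixed points satisfy T(z) = z
Step 2: 3z^2 - 3z - 1 = 0
Step 3: Discriminant = (-3)^2 - 4*3*(-1) = 21
Step 4: Number of fixed points = 2

2


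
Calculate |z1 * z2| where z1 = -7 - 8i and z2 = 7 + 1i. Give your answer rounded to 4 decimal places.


Step 1: |z1| = sqrt((-7)^2 + (-8)^2) = sqrt(113)
Step 2: |z2| = sqrt(7^2 + 1^2) = sqrt(50)
Step 3: |z1*z2| = |z1|*|z2| = sqrt(113) * sqrt(50) = sqrt(113 * 50) = sqrt(5650)
Step 4: = 75.1665

75.1665


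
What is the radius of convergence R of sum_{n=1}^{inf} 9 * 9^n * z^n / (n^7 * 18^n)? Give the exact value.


Step 1: General term a_n = 9 * 9^n / (n^7 * 18^n)
Step 2: By the root test, |a_n|^(1/n) = 9^(1/n) * 9 / (n^(7/n) * 18) -> 9/18 as n -> infinity (since 9^(1/n) -> 1 and n^(7/n) -> 1)
Step 3: R = 1/lim|a_n|^(1/n) = 18/9 = 2

2


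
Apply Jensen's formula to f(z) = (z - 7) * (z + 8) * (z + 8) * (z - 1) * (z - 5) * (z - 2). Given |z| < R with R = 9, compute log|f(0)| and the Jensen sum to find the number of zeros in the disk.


Jensen's formula: (1/2pi)*integral log|f(Re^it)|dt = log|f(0)| + sum_{|a_k|<R} log(R/|a_k|)
Step 1: f(0) = (-7) * 8 * 8 * (-1) * (-5) * (-2) = 4480
Step 2: log|f(0)| = log|7| + log|-8| + log|-8| + log|1| + log|5| + log|2| = 8.4074
Step 3: Zeros inside |z| < 9: 7, -8, -8, 1, 5, 2
Step 4: Jensen sum = log(9/7) + log(9/8) + log(9/8) + log(9/1) + log(9/5) + log(9/2) = 4.776
Step 5: n(R) = number of terms in the Jensen sum = count of zeros inside |z| < 9 = 6

6


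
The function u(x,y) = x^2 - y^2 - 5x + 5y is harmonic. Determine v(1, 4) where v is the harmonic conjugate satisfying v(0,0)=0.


Step 1: v_x = -u_y = 2y - 5
Step 2: v_y = u_x = 2x - 5
Step 3: v = 2xy - 5x - 5y + C
Step 4: v(0,0) = 0 => C = 0
Step 5: v(1, 4) = -17

-17


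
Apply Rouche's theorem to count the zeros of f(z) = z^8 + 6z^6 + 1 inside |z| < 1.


Step 1: On |z| = 1 the three terms have sizes |z^8| = 1^8 = 1, |6z^6| = 6*1^6 = 6, |1| = 1
Step 2: The dominant term is g(z) = 6z^6; let h(z) = z^8 + 1 so f = g + h
Step 3: On |z| = 1: |g| = 6 and |h| <= 1 + 1 = 2
Step 4: Since 6 > 2, |h| < |g| on |z| = 1, so by Rouche f has the same number of zeros as g inside |z| < 1
Step 5: g(z) = 6z^6 has 6 zeros (at the origin, multiplicity 6) inside |z| < 1. Answer = 6

6


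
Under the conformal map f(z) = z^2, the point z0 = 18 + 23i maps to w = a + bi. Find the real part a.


Step 1: z0 = 18 + 23i
Step 2: z0^2 = 18^2 - 23^2 + 828i
Step 3: real part = 324 - 529 = -205

-205


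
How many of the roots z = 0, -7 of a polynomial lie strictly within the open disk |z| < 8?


Step 1: Check each root:
  z = 0: |0| = 0 < 8
  z = -7: |-7| = 7 < 8
Step 2: Count = 2

2


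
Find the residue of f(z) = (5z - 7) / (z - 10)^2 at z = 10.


Step 1: Pole of order 2 at z = 10
Step 2: Res = lim d/dz [(z - 10)^2 * f(z)] as z -> 10
Step 3: (z - 10)^2 * f(z) = 5z - 7
Step 4: d/dz[5z - 7] = 5

5


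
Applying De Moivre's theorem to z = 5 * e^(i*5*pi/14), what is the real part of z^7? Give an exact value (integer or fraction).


Step 1: By De Moivre's theorem, z^7 = 5^7 * e^(i*7*5*pi/14) = 78125 * (cos(5*pi/2) + i*sin(5*pi/2))
Step 2: |z|^7 = 5^7 = 78125
Step 3: Reduce the angle mod 2*pi: 5*pi/2 - 2*pi = pi/2
Step 4: cos(pi/2) = 0
Step 5: Re(z^7) = 78125 * 0 = 0

0


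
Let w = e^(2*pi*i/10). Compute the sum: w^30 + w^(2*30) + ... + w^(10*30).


Step 1: The sum sum_{j=1}^{n} w^(k*j) equals n if n | k, else 0.
Step 2: Here n = 10, k = 30
Step 3: Does n divide k? 10 | 30 -> True
Step 4: Sum = 10

10


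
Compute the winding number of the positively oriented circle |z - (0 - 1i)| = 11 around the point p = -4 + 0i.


Step 1: Center c = (0, -1), radius = 11
Step 2: |p - c|^2 = (-4)^2 + 1^2 = 17
Step 3: r^2 = 121
Step 4: |p-c| < r so winding number = 1

1


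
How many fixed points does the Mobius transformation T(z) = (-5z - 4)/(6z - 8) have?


Step 1: Fixed points satisfy T(z) = z
Step 2: 6z^2 - 3z + 4 = 0
Step 3: Discriminant = (-3)^2 - 4*6*4 = -87
Step 4: Number of fixed points = 2

2


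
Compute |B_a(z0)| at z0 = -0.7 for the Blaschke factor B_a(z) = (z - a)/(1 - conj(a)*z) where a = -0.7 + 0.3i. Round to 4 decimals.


Step 1: Numerator z0 - a = -0.7 - (-0.7 + 0.3i) = 0 - 0.3i
Step 2: Denominator 1 - conj(a)*z0 = 1 - (-0.7 - 0.3i)*(-0.7) = 0.51 - 0.21i
Step 3: |z0 - a|^2 = 0^2 + (-0.3)^2 = 0.09; |1 - conj(a)*z0|^2 = 0.51^2 + (-0.21)^2 = 0.3042
Step 4: |B_a(-0.7)| = sqrt(0.09 / 0.3042) = sqrt(0.295858)
Step 5: = 0.5439

0.5439


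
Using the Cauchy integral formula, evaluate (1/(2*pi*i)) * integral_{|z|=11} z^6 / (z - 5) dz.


Step 1: f(z) = z^6, a = 5 is inside |z| = 11
Step 2: By Cauchy integral formula: (1/(2pi*i)) * integral = f(a)
Step 3: f(5) = 5^6 = 15625

15625


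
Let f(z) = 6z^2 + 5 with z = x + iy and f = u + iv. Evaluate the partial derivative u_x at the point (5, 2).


Step 1: f(z) = 6(x+iy)^2 + 5
Step 2: u = 6(x^2 - y^2) + 5
Step 3: u_x = 12x + 0
Step 4: At (5, 2): u_x = 60 + 0 = 60

60


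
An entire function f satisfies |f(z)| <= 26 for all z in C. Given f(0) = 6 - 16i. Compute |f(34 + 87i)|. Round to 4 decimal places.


Step 1: By Liouville's theorem, a bounded entire function is constant.
Step 2: f(z) = f(0) = 6 - 16i for all z.
Step 3: |f(w)| = |6 - 16i| = sqrt(36 + 256)
Step 4: = 17.088

17.088


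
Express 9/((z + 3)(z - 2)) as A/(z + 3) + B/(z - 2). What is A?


Step 1: Multiply both sides by (z + 3) and set z = -3
Step 2: A = 9 / (-3 - 2)
Step 3: A = 9 / (-5)
Step 4: A = -9/5

-9/5


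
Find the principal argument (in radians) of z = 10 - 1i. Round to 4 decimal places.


Step 1: z = 10 - 1i
Step 2: arg(z) = atan2(-1, 10)
Step 3: arg(z) = -0.0997

-0.0997


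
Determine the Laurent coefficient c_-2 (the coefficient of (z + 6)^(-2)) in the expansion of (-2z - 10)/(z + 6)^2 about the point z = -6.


Step 1: Write the numerator in powers of (z + 6): -2z - 10 = -2(z + 6) + (-2*(-6) - 10) = -2(z + 6) + 2
Step 2: Divide by (z + 6)^2: f(z) = 2(z + 6)^(-2) - 2(z + 6)^(-1)
Step 3: This finite sum is the Laurent series of f about z = -6.
Step 4: Coefficient of (z + 6)^(-2) = -2*(-6) - 10 = 2

2


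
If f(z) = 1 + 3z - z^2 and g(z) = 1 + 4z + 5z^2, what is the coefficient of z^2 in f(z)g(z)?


Step 1: z^2 term in f*g comes from: (1)*(5z^2) + (3z)*(4z) + (-z^2)*(1)
Step 2: = 5 + 12 - 1
Step 3: = 16

16


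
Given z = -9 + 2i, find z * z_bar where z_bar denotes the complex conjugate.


Step 1: conj(z) = -9 - 2i
Step 2: z * conj(z) = (-9)^2 + 2^2
Step 3: = 81 + 4 = 85

85


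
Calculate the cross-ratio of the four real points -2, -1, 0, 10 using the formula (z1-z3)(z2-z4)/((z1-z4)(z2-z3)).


Step 1: (z1-z3)(z2-z4) = (-2) * (-11) = 22
Step 2: (z1-z4)(z2-z3) = (-12) * (-1) = 12
Step 3: Cross-ratio = 22/12 = 11/6

11/6


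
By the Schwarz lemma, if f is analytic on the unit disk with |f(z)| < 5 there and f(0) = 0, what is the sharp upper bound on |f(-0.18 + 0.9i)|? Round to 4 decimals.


Step 1: g = f/5 maps D -> D with g(0) = 0, so by the Schwarz lemma |g(z)| <= |z|, i.e. |f(z)| <= 5|z|; this is sharp (f(z) = 5z).
Step 2: |z0|^2 = (-0.18)^2 + 0.9^2 = 0.8424
Step 3: |z0| = sqrt(0.8424) = 0.917824
Step 4: Best bound = 5 * |z0| = 5 * 0.917824 = 4.5891

4.5891


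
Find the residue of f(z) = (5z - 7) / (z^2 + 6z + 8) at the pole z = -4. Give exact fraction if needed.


Step 1: Q(z) = z^2 + 6z + 8 = (z + 4)(z + 2)
Step 2: Q'(z) = 2z + 6
Step 3: Q'(-4) = -2, P(-4) = -27
Step 4: Res = P(-4)/Q'(-4) = -27/(-2) = 27/2

27/2


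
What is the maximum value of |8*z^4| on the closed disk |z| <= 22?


Step 1: On |z| = 22, |f(z)| = 8 * |z|^4 = 8 * 22^4
Step 2: By maximum modulus principle, maximum is on boundary.
Step 3: Maximum = 8 * 234256 = 1874048

1874048


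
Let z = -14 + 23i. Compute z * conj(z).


Step 1: conj(z) = -14 - 23i
Step 2: z * conj(z) = (-14)^2 + 23^2
Step 3: = 196 + 529 = 725

725


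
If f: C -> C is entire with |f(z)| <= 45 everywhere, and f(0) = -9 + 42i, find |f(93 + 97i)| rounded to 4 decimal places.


Step 1: By Liouville's theorem, a bounded entire function is constant.
Step 2: f(z) = f(0) = -9 + 42i for all z.
Step 3: |f(w)| = |-9 + 42i| = sqrt(81 + 1764)
Step 4: = 42.9535

42.9535


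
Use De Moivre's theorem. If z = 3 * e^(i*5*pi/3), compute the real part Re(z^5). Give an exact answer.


Step 1: By De Moivre's theorem, z^5 = 3^5 * e^(i*5*5*pi/3) = 243 * (cos(25*pi/3) + i*sin(25*pi/3))
Step 2: |z|^5 = 3^5 = 243
Step 3: Reduce the angle mod 2*pi: 25*pi/3 - 8*pi = pi/3
Step 4: cos(pi/3) = 1/2
Step 5: Re(z^5) = 243 * 1/2 = 243/2

243/2


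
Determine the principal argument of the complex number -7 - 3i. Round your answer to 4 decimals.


Step 1: z = -7 - 3i
Step 2: arg(z) = atan2(-3, -7)
Step 3: arg(z) = -2.7367

-2.7367


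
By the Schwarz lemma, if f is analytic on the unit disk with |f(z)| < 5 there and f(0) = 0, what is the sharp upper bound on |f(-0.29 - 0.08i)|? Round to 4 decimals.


Step 1: g = f/5 maps D -> D with g(0) = 0, so by the Schwarz lemma |g(z)| <= |z|, i.e. |f(z)| <= 5|z|; this is sharp (f(z) = 5z).
Step 2: |z0|^2 = (-0.29)^2 + (-0.08)^2 = 0.0905
Step 3: |z0| = sqrt(0.0905) = 0.300832
Step 4: Best bound = 5 * |z0| = 5 * 0.300832 = 1.5042

1.5042


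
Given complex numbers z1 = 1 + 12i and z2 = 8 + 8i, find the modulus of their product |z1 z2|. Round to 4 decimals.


Step 1: |z1| = sqrt(1^2 + 12^2) = sqrt(145)
Step 2: |z2| = sqrt(8^2 + 8^2) = sqrt(128)
Step 3: |z1*z2| = |z1|*|z2| = sqrt(145) * sqrt(128) = sqrt(145 * 128) = sqrt(18560)
Step 4: = 136.2351

136.2351


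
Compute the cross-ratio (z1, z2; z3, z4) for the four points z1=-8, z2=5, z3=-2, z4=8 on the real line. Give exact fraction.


Step 1: (z1-z3)(z2-z4) = (-6) * (-3) = 18
Step 2: (z1-z4)(z2-z3) = (-16) * 7 = -112
Step 3: Cross-ratio = -18/112 = -9/56

-9/56


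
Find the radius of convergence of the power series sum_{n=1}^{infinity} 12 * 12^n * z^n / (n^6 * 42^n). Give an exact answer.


Step 1: General term a_n = 12 * 12^n / (n^6 * 42^n)
Step 2: By the root test, |a_n|^(1/n) = 12^(1/n) * 12 / (n^(6/n) * 42) -> 12/42 as n -> infinity (since 12^(1/n) -> 1 and n^(6/n) -> 1)
Step 3: R = 1/lim|a_n|^(1/n) = 42/12 = 7/2

7/2


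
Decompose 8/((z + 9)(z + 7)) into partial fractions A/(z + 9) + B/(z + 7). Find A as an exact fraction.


Step 1: Multiply both sides by (z + 9) and set z = -9
Step 2: A = 8 / (-9 + 7)
Step 3: A = 8 / (-2)
Step 4: A = -4

-4


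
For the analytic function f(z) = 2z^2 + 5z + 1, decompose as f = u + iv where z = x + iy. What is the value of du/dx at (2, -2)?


Step 1: f(z) = 2(x+iy)^2 + 5(x+iy) + 1
Step 2: u = 2(x^2 - y^2) + 5x + 1
Step 3: u_x = 4x + 5
Step 4: At (2, -2): u_x = 8 + 5 = 13

13


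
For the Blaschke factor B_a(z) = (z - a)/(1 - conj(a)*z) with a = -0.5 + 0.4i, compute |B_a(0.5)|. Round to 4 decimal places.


Step 1: Numerator z0 - a = 0.5 - (-0.5 + 0.4i) = 1 - 0.4i
Step 2: Denominator 1 - conj(a)*z0 = 1 - (-0.5 - 0.4i)*0.5 = 1.25 + 0.2i
Step 3: |z0 - a|^2 = 1^2 + (-0.4)^2 = 1.16; |1 - conj(a)*z0|^2 = 1.25^2 + 0.2^2 = 1.6025
Step 4: |B_a(0.5)| = sqrt(1.16 / 1.6025) = sqrt(0.723869)
Step 5: = 0.8508

0.8508


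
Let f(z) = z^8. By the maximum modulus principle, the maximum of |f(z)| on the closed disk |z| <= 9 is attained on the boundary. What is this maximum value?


Step 1: On |z| = 9, |f(z)| = |z|^8 = 9^8
Step 2: By maximum modulus principle, maximum is on boundary.
Step 3: Maximum = 43046721 = 43046721

43046721


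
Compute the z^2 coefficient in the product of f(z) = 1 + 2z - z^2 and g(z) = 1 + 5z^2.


Step 1: z^2 term in f*g comes from: (1)*(5z^2) + (2z)*(0) + (-z^2)*(1)
Step 2: = 5 + 0 - 1
Step 3: = 4

4


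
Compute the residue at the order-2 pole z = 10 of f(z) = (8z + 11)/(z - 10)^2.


Step 1: Pole of order 2 at z = 10
Step 2: Res = lim d/dz [(z - 10)^2 * f(z)] as z -> 10
Step 3: (z - 10)^2 * f(z) = 8z + 11
Step 4: d/dz[8z + 11] = 8

8


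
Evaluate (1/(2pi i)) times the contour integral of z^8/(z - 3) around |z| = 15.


Step 1: f(z) = z^8, a = 3 is inside |z| = 15
Step 2: By Cauchy integral formula: (1/(2pi*i)) * integral = f(a)
Step 3: f(3) = 3^8 = 6561

6561


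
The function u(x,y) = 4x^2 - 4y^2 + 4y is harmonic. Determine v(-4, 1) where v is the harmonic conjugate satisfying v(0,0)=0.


Step 1: v_x = -u_y = 8y - 4
Step 2: v_y = u_x = 8x + 0
Step 3: v = 8xy - 4x + C
Step 4: v(0,0) = 0 => C = 0
Step 5: v(-4, 1) = -16

-16


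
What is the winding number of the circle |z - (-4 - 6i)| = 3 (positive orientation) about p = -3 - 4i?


Step 1: Center c = (-4, -6), radius = 3
Step 2: |p - c|^2 = 1^2 + 2^2 = 5
Step 3: r^2 = 9
Step 4: |p-c| < r so winding number = 1

1


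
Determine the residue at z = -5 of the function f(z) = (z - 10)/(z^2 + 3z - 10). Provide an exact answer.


Step 1: Q(z) = z^2 + 3z - 10 = (z + 5)(z - 2)
Step 2: Q'(z) = 2z + 3
Step 3: Q'(-5) = -7, P(-5) = -15
Step 4: Res = P(-5)/Q'(-5) = -15/(-7) = 15/7

15/7


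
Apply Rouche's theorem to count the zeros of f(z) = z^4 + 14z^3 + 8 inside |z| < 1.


Step 1: On |z| = 1 the three terms have sizes |z^4| = 1^4 = 1, |14z^3| = 14*1^3 = 14, |8| = 8
Step 2: The dominant term is g(z) = 14z^3; let h(z) = z^4 + 8 so f = g + h
Step 3: On |z| = 1: |g| = 14 and |h| <= 1 + 8 = 9
Step 4: Since 14 > 9, |h| < |g| on |z| = 1, so by Rouche f has the same number of zeros as g inside |z| < 1
Step 5: g(z) = 14z^3 has 3 zeros (at the origin, multiplicity 3) inside |z| < 1. Answer = 3

3


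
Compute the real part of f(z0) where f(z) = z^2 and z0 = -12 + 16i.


Step 1: z0 = -12 + 16i
Step 2: z0^2 = (-12)^2 - 16^2 - 384i
Step 3: real part = 144 - 256 = -112

-112


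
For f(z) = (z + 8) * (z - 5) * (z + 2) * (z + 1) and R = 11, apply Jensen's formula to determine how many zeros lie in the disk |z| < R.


Jensen's formula: (1/2pi)*integral log|f(Re^it)|dt = log|f(0)| + sum_{|a_k|<R} log(R/|a_k|)
Step 1: f(0) = 8 * (-5) * 2 * 1 = -80
Step 2: log|f(0)| = log|-8| + log|5| + log|-2| + log|-1| = 4.382
Step 3: Zeros inside |z| < 11: -8, 5, -2, -1
Step 4: Jensen sum = log(11/8) + log(11/5) + log(11/2) + log(11/1) = 5.2096
Step 5: n(R) = number of terms in the Jensen sum = count of zeros inside |z| < 11 = 4

4


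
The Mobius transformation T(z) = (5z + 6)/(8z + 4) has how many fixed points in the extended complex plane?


Step 1: Fixed points satisfy T(z) = z
Step 2: 8z^2 - z - 6 = 0
Step 3: Discriminant = (-1)^2 - 4*8*(-6) = 193
Step 4: Number of fixed points = 2

2


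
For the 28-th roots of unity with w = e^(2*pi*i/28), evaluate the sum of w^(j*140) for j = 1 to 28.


Step 1: The sum sum_{j=1}^{n} w^(k*j) equals n if n | k, else 0.
Step 2: Here n = 28, k = 140
Step 3: Does n divide k? 28 | 140 -> True
Step 4: Sum = 28

28


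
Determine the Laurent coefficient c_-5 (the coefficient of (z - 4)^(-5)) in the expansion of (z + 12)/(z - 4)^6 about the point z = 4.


Step 1: Write the numerator in powers of (z - 4): z + 12 = (z - 4) + (1*4 + 12) = (z - 4) + 16
Step 2: Divide by (z - 4)^6: f(z) = 16(z - 4)^(-6) + (z - 4)^(-5)
Step 3: This finite sum is the Laurent series of f about z = 4.
Step 4: Coefficient of (z - 4)^(-5) = coefficient of (z - 4) in the re-centred numerator = 1

1


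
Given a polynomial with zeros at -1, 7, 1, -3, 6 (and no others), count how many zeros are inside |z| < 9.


Step 1: Check each root:
  z = -1: |-1| = 1 < 9
  z = 7: |7| = 7 < 9
  z = 1: |1| = 1 < 9
  z = -3: |-3| = 3 < 9
  z = 6: |6| = 6 < 9
Step 2: Count = 5

5


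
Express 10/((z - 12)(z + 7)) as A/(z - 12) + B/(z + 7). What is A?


Step 1: Multiply both sides by (z - 12) and set z = 12
Step 2: A = 10 / (12 + 7)
Step 3: A = 10 / 19
Step 4: A = 10/19

10/19


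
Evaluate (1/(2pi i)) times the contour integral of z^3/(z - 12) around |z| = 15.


Step 1: f(z) = z^3, a = 12 is inside |z| = 15
Step 2: By Cauchy integral formula: (1/(2pi*i)) * integral = f(a)
Step 3: f(12) = 12^3 = 1728

1728


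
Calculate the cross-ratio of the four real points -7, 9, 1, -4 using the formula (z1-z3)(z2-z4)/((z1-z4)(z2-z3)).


Step 1: (z1-z3)(z2-z4) = (-8) * 13 = -104
Step 2: (z1-z4)(z2-z3) = (-3) * 8 = -24
Step 3: Cross-ratio = 104/24 = 13/3

13/3


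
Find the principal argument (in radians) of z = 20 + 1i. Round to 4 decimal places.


Step 1: z = 20 + 1i
Step 2: arg(z) = atan2(1, 20)
Step 3: arg(z) = 0.05

0.05


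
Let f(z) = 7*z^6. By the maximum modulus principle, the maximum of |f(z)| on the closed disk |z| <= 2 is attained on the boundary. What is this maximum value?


Step 1: On |z| = 2, |f(z)| = 7 * |z|^6 = 7 * 2^6
Step 2: By maximum modulus principle, maximum is on boundary.
Step 3: Maximum = 7 * 64 = 448

448


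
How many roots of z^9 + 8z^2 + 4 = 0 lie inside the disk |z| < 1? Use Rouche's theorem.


Step 1: On |z| = 1 the three terms have sizes |z^9| = 1^9 = 1, |8z^2| = 8*1^2 = 8, |4| = 4
Step 2: The dominant term is g(z) = 8z^2; let h(z) = z^9 + 4 so f = g + h
Step 3: On |z| = 1: |g| = 8 and |h| <= 1 + 4 = 5
Step 4: Since 8 > 5, |h| < |g| on |z| = 1, so by Rouche f has the same number of zeros as g inside |z| < 1
Step 5: g(z) = 8z^2 has 2 zeros (at the origin, multiplicity 2) inside |z| < 1. Answer = 2

2


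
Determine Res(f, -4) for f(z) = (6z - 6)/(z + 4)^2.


Step 1: Pole of order 2 at z = -4
Step 2: Res = lim d/dz [(z + 4)^2 * f(z)] as z -> -4
Step 3: (z + 4)^2 * f(z) = 6z - 6
Step 4: d/dz[6z - 6] = 6

6


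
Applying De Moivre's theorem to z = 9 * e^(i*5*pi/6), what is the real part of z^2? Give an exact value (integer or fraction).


Step 1: By De Moivre's theorem, z^2 = 9^2 * e^(i*2*5*pi/6) = 81 * (cos(5*pi/3) + i*sin(5*pi/3))
Step 2: |z|^2 = 9^2 = 81
Step 3: The angle 5*pi/3 already lies in [0, 2*pi)
Step 4: cos(5*pi/3) = 1/2
Step 5: Re(z^2) = 81 * 1/2 = 81/2

81/2
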